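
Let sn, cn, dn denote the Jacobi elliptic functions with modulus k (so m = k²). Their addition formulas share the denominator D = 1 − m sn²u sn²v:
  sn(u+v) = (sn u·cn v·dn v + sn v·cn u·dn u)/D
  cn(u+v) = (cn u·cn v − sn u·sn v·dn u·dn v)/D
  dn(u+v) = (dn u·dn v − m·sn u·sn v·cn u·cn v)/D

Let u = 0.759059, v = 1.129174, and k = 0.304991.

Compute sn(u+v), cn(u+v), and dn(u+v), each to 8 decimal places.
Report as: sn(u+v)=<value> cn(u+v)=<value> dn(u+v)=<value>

sn u = 0.6838507322224468, cn u = 0.7296219404861831, dn u = 0.9780077997882457
sn v = 0.8965466365325593, cn v = 0.4429493520958745, dn v = 0.9618894436628361
m = k² = 0.093019510081
D = 1 − m·sn²u·sn²v = 0.965034281925597
sn(u+v) = (sn u·cn v·dn v + sn v·cn u·dn u)/D = 0.9311212396484381/0.965034281925597 = 0.9648581994315373
cn(u+v) = (cn u·cn v − sn u·sn v·dn u·dn v)/D = -0.253583127134296/0.965034281925597 = -0.2627711076007629
dn(u+v) = (dn u·dn v − m·sn u·sn v·cn u·cn v)/D = 0.9223038985918409/0.965034281925597 = 0.9557213830284937

sn(u+v)=0.96485820 cn(u+v)=-0.26277111 dn(u+v)=0.95572138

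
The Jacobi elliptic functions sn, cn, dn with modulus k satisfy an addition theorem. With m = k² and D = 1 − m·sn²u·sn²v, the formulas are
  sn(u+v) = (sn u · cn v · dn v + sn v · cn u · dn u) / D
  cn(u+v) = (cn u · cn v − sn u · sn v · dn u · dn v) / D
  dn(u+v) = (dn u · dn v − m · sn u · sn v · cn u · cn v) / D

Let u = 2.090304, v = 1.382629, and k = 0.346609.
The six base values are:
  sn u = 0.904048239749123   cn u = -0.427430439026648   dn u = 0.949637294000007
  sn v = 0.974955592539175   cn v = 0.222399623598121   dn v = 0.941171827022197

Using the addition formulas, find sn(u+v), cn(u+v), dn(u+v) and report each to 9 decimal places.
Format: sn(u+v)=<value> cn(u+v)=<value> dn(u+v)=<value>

sn(u+v)=-0.227764037 cn(u+v)=-0.973716357 dn(u+v)=0.996878968

m = k² = 0.120137798881
D = 1 − m·sn²u·sn²v = 0.9066675749560757
sn(u+v) = (sn u·cn v·dn v + sn v·cn u·dn u)/D = -0.2065062667243851/0.9066675749560757 = -0.2277640365978561
cn(u+v) = (cn u·cn v − sn u·sn v·dn u·dn v)/D = -0.882837047976742/0.9066675749560757 = -0.9737163568681849
dn(u+v) = (dn u·dn v − m·sn u·sn v·cn u·cn v)/D = 0.9038378363855842/0.9066675749560757 = 0.996878967938576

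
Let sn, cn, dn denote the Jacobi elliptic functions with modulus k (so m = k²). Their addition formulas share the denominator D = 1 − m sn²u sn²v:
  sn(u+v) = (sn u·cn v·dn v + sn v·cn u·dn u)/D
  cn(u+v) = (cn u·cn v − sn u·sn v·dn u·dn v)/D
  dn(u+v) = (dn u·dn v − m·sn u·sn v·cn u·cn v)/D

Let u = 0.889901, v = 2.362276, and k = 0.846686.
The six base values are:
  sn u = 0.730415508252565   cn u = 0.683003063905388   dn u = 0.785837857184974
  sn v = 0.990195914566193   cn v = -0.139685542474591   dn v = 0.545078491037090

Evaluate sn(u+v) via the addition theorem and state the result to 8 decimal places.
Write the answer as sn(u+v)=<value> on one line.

sn(u+v)=0.76136188

m = k² = 0.716877182596
D = 1 − m·sn²u·sn²v = 0.6250036945245012
sn(u+v) = (sn u·cn v·dn v + sn v·cn u·dn u)/D = 0.4758539872422326/0.6250036945245012 = 0.7613618789953862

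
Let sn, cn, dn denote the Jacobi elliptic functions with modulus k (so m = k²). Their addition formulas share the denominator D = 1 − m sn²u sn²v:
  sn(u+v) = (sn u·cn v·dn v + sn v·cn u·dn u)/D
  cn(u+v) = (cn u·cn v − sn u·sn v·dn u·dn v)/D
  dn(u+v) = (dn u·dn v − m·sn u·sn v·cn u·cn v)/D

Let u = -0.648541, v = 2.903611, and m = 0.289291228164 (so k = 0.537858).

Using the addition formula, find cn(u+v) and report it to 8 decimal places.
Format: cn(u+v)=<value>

sn u = -0.5943851549736514, cn u = 0.8041805068185553, dn u = 0.9475205686537035
sn v = 0.4843617115768333, cn v = -0.8748678370807562, dn v = 0.9654690387055289
m = k² = 0.289291228164
D = 1 − m·sn²u·sn²v = 0.9760221199110385
cn(u+v) = (cn u·cn v − sn u·sn v·dn u·dn v)/D = -0.4401825987222288/0.9760221199110385 = -0.4509965396709965

cn(u+v)=-0.45099654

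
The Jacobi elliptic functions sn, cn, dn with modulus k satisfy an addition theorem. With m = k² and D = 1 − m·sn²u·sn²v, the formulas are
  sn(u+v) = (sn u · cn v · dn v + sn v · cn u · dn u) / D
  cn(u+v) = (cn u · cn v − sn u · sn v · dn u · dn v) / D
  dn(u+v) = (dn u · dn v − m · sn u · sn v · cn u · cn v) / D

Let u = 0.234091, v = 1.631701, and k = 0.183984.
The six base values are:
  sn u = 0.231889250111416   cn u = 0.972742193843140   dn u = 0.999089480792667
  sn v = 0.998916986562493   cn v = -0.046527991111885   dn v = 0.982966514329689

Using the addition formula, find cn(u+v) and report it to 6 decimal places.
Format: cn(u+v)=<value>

m = k² = 0.033850112256
D = 1 − m·sn²u·sn²v = 0.9981837311180177
cn(u+v) = (cn u·cn v − sn u·sn v·dn u·dn v)/D = -0.2727449282429402/0.9981837311180177 = -0.2732412077458442

cn(u+v)=-0.273241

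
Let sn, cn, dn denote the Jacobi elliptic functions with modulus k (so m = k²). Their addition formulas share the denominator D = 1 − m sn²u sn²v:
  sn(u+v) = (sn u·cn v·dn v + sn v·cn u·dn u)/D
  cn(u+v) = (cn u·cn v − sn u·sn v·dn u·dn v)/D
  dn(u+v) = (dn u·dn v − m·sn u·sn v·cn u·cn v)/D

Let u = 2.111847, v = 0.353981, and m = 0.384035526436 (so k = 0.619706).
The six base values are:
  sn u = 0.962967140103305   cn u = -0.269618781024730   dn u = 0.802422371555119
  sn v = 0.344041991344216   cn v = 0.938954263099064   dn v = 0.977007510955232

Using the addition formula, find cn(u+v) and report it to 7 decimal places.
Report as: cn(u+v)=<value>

cn(u+v)=-0.5354615

m = k² = 0.384035526436
D = 1 − m·sn²u·sn²v = 0.9578480914958004
cn(u+v) = (cn u·cn v − sn u·sn v·dn u·dn v)/D = -0.5128907418868268/0.9578480914958004 = -0.5354614645479778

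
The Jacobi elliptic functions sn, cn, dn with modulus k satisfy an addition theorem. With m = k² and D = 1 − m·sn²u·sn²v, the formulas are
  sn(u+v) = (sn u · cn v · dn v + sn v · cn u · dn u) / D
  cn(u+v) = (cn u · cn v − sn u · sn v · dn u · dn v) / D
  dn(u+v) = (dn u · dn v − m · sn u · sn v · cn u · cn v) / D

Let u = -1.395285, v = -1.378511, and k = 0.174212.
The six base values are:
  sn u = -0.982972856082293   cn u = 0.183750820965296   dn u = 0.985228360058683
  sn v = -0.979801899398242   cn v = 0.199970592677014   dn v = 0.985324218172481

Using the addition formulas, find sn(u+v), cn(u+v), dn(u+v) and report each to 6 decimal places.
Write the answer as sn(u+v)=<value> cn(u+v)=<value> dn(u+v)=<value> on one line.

m = k² = 0.030349820944
D = 1 − m·sn²u·sn²v = 0.9718475796819032
sn(u+v) = (sn u·cn v·dn v + sn v·cn u·dn u)/D = -0.3710608359630467/0.9718475796819032 = -0.3818097032093233
cn(u+v) = (cn u·cn v − sn u·sn v·dn u·dn v)/D = -0.8982213391742473/0.9718475796819032 = -0.9242409591309013
dn(u+v) = (dn u·dn v − m·sn u·sn v·cn u·cn v)/D = 0.9696952966355672/0.9718475796819032 = 0.9977853697520752

sn(u+v)=-0.381810 cn(u+v)=-0.924241 dn(u+v)=0.997785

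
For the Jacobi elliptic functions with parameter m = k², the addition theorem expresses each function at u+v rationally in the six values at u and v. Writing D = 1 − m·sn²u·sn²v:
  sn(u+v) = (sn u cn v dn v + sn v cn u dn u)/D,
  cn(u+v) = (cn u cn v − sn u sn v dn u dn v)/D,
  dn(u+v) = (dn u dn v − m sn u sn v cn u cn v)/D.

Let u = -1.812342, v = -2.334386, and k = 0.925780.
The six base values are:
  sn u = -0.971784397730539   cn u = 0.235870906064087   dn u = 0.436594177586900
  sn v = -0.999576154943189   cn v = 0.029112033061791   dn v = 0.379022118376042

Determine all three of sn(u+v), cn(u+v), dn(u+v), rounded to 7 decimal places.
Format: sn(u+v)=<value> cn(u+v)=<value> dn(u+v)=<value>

m = k² = 0.8570686084
D = 1 − m·sn²u·sn²v = 0.1913004386079033
sn(u+v) = (sn u·cn v·dn v + sn v·cn u·dn u)/D = -0.1136589872823111/0.1913004386079033 = -0.5941386653862878
cn(u+v) = (cn u·cn v − sn u·sn v·dn u·dn v)/D = -0.1538749246028592/0.1913004386079033 = -0.8043626335758025
dn(u+v) = (dn u·dn v − m·sn u·sn v·cn u·cn v)/D = 0.1597621117910357/0.1913004386079033 = 0.8351371954692181

sn(u+v)=-0.5941387 cn(u+v)=-0.8043626 dn(u+v)=0.8351372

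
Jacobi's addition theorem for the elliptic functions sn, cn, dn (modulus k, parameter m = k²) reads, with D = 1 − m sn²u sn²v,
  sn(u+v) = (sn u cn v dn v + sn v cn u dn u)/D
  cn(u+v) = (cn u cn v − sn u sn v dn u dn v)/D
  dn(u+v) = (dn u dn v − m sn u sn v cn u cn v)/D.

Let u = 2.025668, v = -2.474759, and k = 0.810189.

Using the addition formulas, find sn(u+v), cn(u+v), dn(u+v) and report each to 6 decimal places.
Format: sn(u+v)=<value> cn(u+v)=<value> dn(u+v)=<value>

sn(u+v)=-0.425602 cn(u+v)=0.904911 dn(u+v)=0.938670

sn u = 0.9999828486179299, cn u = -0.005856831051875776, dn u = 0.5861879396861582
sn v = -0.9623558901424083, cn v = -0.2717924588876831, dn v = 0.6261655214096921
m = k² = 0.656406215721
D = 1 − m·sn²u·sn²v = 0.3921041132479829
sn(u+v) = (sn u·cn v·dn v + sn v·cn u·dn u)/D = -0.1668801839621118/0.3921041132479829 = -0.4256017173086115
cn(u+v) = (cn u·cn v − sn u·sn v·dn u·dn v)/D = 0.3548191649654211/0.3921041132479829 = 0.9049105912873165
dn(u+v) = (dn u·dn v − m·sn u·sn v·cn u·cn v)/D = 0.3680562208165833/0.3921041132479829 = 0.9386696246764677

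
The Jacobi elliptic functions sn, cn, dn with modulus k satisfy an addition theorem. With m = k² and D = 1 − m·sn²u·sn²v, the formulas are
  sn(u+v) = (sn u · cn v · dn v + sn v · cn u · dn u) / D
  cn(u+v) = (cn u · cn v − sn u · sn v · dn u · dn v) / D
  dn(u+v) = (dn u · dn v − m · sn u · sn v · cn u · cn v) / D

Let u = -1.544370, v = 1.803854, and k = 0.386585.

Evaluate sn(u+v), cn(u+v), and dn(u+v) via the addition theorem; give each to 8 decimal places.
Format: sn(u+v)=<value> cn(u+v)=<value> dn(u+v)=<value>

sn(u+v)=0.25616705 cn(u+v)=0.96663253 dn(u+v)=0.99508441

sn u = -0.9965077298487577, cn u = 0.08350056497818011, dn u = 0.9228185306062557
sn v = 0.9878816024381677, cn v = -0.1552093410983949, dn v = 0.9242035653215112
m = k² = 0.149447962225
D = 1 − m·sn²u·sn²v = 0.85516913102729
sn(u+v) = (sn u·cn v·dn v + sn v·cn u·dn u)/D = 0.2190661526570927/0.85516913102729 = 0.2561670489601687
cn(u+v) = (cn u·cn v − sn u·sn v·dn u·dn v)/D = 0.8266342984790733/0.85516913102729 = 0.9666325273996518
dn(u+v) = (dn u·dn v − m·sn u·sn v·cn u·cn v)/D = 0.8509654740689161/0.85516913102729 = 0.995084414525903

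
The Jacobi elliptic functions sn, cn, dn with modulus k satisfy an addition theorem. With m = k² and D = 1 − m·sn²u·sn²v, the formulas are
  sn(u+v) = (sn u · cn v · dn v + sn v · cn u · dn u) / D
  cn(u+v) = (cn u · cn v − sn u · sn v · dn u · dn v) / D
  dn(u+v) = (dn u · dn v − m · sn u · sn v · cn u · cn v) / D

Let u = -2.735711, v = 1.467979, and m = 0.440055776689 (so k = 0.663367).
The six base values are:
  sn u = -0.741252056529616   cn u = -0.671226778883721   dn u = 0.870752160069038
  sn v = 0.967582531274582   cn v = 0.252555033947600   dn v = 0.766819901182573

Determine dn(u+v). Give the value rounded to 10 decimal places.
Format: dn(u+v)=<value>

m = k² = 0.440055776689
D = 1 − m·sn²u·sn²v = 0.7736317116482184
dn(u+v) = (dn u·dn v − m·sn u·sn v·cn u·cn v)/D = 0.6142059979723454/0.7736317116482184 = 0.7939255704290904

dn(u+v)=0.7939255704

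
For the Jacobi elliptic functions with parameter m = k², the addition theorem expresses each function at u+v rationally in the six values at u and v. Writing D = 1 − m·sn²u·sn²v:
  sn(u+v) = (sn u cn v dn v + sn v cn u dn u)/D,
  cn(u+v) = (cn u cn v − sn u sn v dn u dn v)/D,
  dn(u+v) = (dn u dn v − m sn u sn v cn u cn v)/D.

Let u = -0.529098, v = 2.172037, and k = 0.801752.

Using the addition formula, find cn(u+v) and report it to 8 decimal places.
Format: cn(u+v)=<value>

sn u = -0.4918375050733356, cn u = 0.870687009552363, dn u = 0.9189681755747808
sn v = 0.9946052074298896, cn v = -0.1037327400262149, dn v = 0.6034158063663993
m = k² = 0.642806269504
D = 1 − m·sn²u·sn²v = 0.8461757355854203
cn(u+v) = (cn u·cn v − sn u·sn v·dn u·dn v)/D = 0.1809436043700081/0.8461757355854203 = 0.2138369097109877

cn(u+v)=0.21383691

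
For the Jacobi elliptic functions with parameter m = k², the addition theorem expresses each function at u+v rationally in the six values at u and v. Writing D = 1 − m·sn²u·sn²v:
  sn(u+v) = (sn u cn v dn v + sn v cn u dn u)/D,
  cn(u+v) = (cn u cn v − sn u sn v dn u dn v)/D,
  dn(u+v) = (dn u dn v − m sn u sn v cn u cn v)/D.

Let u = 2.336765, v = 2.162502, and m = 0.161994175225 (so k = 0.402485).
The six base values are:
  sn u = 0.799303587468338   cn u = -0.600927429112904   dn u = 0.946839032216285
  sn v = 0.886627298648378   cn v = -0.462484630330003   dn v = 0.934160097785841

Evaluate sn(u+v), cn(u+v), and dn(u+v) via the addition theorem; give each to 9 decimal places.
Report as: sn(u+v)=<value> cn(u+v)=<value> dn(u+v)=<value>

sn(u+v)=-0.925063613 cn(u+v)=-0.379812205 dn(u+v)=0.928102725

m = k² = 0.161994175225
D = 1 − m·sn²u·sn²v = 0.9186410900956668
sn(u+v) = (sn u·cn v·dn v + sn v·cn u·dn u)/D = -0.8498014462150716/0.9186410900956668 = -0.9250636133928798
cn(u+v) = (cn u·cn v − sn u·sn v·dn u·dn v)/D = -0.3489110981653174/0.9186410900956668 = -0.3798122051442115
dn(u+v) = (dn u·dn v − m·sn u·sn v·cn u·cn v)/D = 0.8525932993942448/0.9186410900956668 = 0.9281027254130949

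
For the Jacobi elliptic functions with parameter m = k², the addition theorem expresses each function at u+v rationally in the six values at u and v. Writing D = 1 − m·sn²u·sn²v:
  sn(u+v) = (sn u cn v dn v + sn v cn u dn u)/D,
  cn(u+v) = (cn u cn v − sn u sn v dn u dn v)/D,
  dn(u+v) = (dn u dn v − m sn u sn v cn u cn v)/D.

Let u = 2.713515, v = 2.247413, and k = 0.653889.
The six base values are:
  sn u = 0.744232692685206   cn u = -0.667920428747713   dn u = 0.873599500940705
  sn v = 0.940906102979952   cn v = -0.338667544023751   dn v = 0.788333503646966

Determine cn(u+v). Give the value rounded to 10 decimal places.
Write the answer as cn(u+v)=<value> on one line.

m = k² = 0.427570824321
D = 1 − m·sn²u·sn²v = 0.7903387736753447
cn(u+v) = (cn u·cn v − sn u·sn v·dn u·dn v)/D = -0.2560527524224878/0.7903387736753447 = -0.3239784772696336

cn(u+v)=-0.3239784773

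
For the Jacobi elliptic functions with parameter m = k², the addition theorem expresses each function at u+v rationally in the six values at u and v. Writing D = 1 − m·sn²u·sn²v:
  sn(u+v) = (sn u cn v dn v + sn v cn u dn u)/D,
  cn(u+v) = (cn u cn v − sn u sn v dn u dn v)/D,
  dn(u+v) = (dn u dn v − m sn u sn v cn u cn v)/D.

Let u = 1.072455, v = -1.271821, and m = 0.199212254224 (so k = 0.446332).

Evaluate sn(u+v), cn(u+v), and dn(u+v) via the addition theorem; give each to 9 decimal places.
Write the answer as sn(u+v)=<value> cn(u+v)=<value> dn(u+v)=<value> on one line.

sn u = 0.862413512875961, cn u = 0.5062044377610143, dn u = 0.9229487949230113
sn v = -0.9399319452103273, cn v = 0.3413618876985689, dn v = 0.9077453051706666
m = k² = 0.199212254224
D = 1 − m·sn²u·sn²v = 0.8690999008606699
sn(u+v) = (sn u·cn v·dn v + sn v·cn u·dn u)/D = -0.1719011598309197/0.8690999008606699 = -0.1977921751696047
cn(u+v) = (cn u·cn v − sn u·sn v·dn u·dn v)/D = 0.8519299436719024/0.8690999008606699 = 0.9802439775084958
dn(u+v) = (dn u·dn v − m·sn u·sn v·cn u·cn v)/D = 0.8657065979997829/0.8690999008606699 = 0.9960956124174832

sn(u+v)=-0.197792175 cn(u+v)=0.980243978 dn(u+v)=0.996095612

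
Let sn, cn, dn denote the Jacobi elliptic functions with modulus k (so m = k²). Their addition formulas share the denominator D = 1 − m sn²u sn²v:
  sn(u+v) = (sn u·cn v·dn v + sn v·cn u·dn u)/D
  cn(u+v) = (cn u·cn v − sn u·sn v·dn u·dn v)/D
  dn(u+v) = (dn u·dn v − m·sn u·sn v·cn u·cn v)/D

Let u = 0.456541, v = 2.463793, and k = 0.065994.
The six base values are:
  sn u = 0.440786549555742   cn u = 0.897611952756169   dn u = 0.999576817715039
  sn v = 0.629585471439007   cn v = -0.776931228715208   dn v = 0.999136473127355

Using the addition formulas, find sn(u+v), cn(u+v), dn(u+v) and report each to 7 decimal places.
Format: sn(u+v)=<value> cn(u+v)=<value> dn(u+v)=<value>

sn(u+v)=0.2227939 cn(u+v)=-0.9748656 dn(u+v)=0.9998919

m = k² = 0.004355208036
D = 1 − m·sn²u·sn²v = 0.9996645908026807
sn(u+v) = (sn u·cn v·dn v + sn v·cn u·dn u)/D = 0.2227191828016191/0.9996645908026807 = 0.2227939099281158
cn(u+v) = (cn u·cn v − sn u·sn v·dn u·dn v)/D = -0.9745385881107376/0.9996645908026807 = -0.9748655669880554
dn(u+v) = (dn u·dn v − m·sn u·sn v·cn u·cn v)/D = 0.9995565312109909/0.9996645908026807 = 0.9998919041519687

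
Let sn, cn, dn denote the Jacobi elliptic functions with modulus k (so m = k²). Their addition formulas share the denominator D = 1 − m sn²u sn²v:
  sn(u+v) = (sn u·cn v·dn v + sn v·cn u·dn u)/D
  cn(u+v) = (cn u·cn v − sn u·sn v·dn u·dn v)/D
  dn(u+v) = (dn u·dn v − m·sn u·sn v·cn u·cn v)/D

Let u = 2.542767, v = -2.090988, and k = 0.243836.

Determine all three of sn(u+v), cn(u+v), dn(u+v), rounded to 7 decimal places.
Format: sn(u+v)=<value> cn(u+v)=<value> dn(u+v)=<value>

sn u = 0.6009459540533502, cn u = -0.7992896598273424, dn u = 0.9892058923536828
sn v = -0.8859874059482837, cn v = -0.4637093017193327, dn v = 0.9763854816005772
m = k² = 0.059455994896
D = 1 − m·sn²u·sn²v = 0.9831452785718699
sn(u+v) = (sn u·cn v·dn v + sn v·cn u·dn u)/D = 0.4284329036946566/0.9831452785718699 = 0.4357778174116891
cn(u+v) = (cn u·cn v − sn u·sn v·dn u·dn v)/D = 0.8848841086887733/0.9831452785718699 = 0.9000542727257643
dn(u+v) = (dn u·dn v − m·sn u·sn v·cn u·cn v)/D = 0.9775792593557536/0.9831452785718699 = 0.9943385587690544

sn(u+v)=0.4357778 cn(u+v)=0.9000543 dn(u+v)=0.9943386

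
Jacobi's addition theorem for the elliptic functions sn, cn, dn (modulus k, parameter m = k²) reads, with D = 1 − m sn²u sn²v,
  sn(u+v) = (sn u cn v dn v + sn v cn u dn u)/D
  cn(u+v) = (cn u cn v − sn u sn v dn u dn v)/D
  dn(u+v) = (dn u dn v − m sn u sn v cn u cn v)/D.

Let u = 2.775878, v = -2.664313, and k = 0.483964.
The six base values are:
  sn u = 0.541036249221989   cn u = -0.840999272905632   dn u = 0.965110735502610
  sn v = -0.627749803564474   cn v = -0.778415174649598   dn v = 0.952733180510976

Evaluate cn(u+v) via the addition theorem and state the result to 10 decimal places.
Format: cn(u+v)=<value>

cn(u+v)=0.9937890956

m = k² = 0.234221153296
D = 1 − m·sn²u·sn²v = 0.9729820736573136
cn(u+v) = (cn u·cn v − sn u·sn v·dn u·dn v)/D = 0.9669389749783082/0.9729820736573136 = 0.9937890955623774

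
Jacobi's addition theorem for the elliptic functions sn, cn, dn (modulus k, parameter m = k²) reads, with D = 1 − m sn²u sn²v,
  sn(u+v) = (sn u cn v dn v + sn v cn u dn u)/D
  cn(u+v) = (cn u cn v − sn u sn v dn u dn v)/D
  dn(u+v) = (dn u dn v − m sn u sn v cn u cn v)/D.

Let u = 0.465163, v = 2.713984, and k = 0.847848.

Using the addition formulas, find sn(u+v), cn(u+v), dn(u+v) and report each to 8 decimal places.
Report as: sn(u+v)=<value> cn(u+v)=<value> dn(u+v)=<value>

sn(u+v)=0.79837790 cn(u+v)=-0.60215673 dn(u+v)=0.73607213

sn u = 0.4382846262180621, cn u = 0.8988362400464801, dn u = 0.9283934368729442
sn v = 0.9435333426053943, cn v = -0.3312775745381683, dn v = 0.6000361883463407
m = k² = 0.718846231104
D = 1 − m·sn²u·sn²v = 0.8770685574125132
sn(u+v) = (sn u·cn v·dn v + sn v·cn u·dn u)/D = 0.700232152390682/0.8770685574125132 = 0.798377899279019
cn(u+v) = (cn u·cn v − sn u·sn v·dn u·dn v)/D = -0.5281327363078147/0.8770685574125132 = -0.602156732041435
dn(u+v) = (dn u·dn v − m·sn u·sn v·cn u·cn v)/D = 0.6455857245936938/0.8770685574125132 = 0.7360721338572104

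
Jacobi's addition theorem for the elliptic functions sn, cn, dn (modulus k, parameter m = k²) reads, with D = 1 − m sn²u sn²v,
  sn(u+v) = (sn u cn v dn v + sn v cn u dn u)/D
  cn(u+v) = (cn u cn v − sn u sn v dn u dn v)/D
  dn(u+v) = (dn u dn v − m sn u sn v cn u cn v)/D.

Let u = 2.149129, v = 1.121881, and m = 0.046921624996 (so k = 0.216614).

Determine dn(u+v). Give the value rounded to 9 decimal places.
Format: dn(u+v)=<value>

sn u = 0.8538901116607049, cn u = -0.5204533381659387, dn u = 0.9827451929488104
sn v = 0.8971655589660115, cn v = 0.4416944190333449, dn v = 0.9809345037386362
m = k² = 0.046921624996
D = 1 − m·sn²u·sn²v = 0.9724626465246351
dn(u+v) = (dn u·dn v − m·sn u·sn v·cn u·cn v)/D = 0.9722719265136878/0.9724626465246351 = 0.9998038793452593

dn(u+v)=0.999803879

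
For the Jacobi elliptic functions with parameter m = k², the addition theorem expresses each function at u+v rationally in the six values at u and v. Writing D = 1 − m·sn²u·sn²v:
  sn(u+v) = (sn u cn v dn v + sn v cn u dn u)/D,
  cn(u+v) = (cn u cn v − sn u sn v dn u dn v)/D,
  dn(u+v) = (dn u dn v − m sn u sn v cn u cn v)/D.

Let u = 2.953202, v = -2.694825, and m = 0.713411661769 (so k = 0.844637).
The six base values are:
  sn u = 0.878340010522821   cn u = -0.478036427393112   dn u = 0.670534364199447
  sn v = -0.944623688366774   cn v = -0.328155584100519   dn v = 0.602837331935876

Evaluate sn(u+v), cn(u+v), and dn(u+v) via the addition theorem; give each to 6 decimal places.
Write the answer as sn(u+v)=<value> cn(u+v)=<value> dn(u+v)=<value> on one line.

m = k² = 0.713411661769
D = 1 − m·sn²u·sn²v = 0.5088849971658016
sn(u+v) = (sn u·cn v·dn v + sn v·cn u·dn u)/D = 0.1290324192940371/0.5088849971658016 = 0.2535590949088181
cn(u+v) = (cn u·cn v − sn u·sn v·dn u·dn v)/D = 0.4922545836369284/0.5088849971658016 = 0.9673198981665895
dn(u+v) = (dn u·dn v − m·sn u·sn v·cn u·cn v)/D = 0.4970775483011772/0.5088849971658016 = 0.9767974121257551

sn(u+v)=0.253559 cn(u+v)=0.967320 dn(u+v)=0.976797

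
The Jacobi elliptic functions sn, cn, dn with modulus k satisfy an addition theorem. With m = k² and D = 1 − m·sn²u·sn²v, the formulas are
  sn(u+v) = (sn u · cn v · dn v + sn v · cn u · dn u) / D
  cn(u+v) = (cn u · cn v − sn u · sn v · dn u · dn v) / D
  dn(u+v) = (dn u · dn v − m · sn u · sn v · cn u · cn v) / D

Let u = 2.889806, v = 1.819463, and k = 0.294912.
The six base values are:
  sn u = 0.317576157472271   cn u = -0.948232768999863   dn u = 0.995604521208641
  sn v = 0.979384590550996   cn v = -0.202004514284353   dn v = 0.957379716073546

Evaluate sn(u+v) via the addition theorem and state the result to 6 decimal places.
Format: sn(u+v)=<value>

m = k² = 0.086973087744
D = 1 − m·sn²u·sn²v = 0.9915862965391074
sn(u+v) = (sn u·cn v·dn v + sn v·cn u·dn u)/D = -0.9860201976817453/0.9915862965391074 = -0.9943866722676692

sn(u+v)=-0.994387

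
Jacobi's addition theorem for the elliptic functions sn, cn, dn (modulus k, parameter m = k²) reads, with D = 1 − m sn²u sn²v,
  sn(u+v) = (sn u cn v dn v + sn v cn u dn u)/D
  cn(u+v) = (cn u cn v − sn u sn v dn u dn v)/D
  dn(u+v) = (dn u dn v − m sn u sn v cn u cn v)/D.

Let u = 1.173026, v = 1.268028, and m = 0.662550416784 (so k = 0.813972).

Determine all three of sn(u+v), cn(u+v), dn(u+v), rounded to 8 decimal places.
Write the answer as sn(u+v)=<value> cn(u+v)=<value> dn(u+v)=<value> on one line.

sn u = 0.8615937508967106, cn u = 0.5075984716444062, dn u = 0.71285328889529
sn v = 0.8933969678611544, cn v = 0.4492681357680461, dn v = 0.6864255168893243
m = k² = 0.662550416784
D = 1 − m·sn²u·sn²v = 0.6074337488867413
sn(u+v) = (sn u·cn v·dn v + sn v·cn u·dn u)/D = 0.5889757854287969/0.6074337488867413 = 0.9696132072151526
cn(u+v) = (cn u·cn v − sn u·sn v·dn u·dn v)/D = -0.1486044530461067/0.6074337488867413 = -0.2446430632450991
dn(u+v) = (dn u·dn v − m·sn u·sn v·cn u·cn v)/D = 0.3730174323699274/0.6074337488867413 = 0.6140874343145496

sn(u+v)=0.96961321 cn(u+v)=-0.24464306 dn(u+v)=0.61408743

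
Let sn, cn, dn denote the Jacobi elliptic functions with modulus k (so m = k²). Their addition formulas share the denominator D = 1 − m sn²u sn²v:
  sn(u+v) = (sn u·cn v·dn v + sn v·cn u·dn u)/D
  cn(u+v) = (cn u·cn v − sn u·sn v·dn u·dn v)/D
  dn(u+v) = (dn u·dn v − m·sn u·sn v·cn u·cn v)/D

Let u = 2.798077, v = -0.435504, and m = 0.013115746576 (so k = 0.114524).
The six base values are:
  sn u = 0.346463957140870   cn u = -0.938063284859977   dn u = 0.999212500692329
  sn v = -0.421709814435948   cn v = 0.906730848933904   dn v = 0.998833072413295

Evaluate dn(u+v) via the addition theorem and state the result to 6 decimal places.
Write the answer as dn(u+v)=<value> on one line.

dn(u+v)=0.996696

m = k² = 0.013115746576
D = 1 − m·sn²u·sn²v = 0.9997200138451672
dn(u+v) = (dn u·dn v − m·sn u·sn v·cn u·cn v)/D = 0.99641653817936/0.9997200138451672 = 0.9966955991477041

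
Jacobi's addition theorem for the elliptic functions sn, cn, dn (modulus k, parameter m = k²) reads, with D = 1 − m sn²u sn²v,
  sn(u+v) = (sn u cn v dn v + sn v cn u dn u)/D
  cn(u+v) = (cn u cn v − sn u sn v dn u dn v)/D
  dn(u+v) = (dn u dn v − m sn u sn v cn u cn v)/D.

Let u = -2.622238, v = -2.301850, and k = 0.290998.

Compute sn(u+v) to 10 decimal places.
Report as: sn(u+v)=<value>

sn(u+v)=0.9947741677

sn u = -0.5534816496876194, cn u = -0.8328613710930958, dn u = 0.9869442816352737
sn v = -0.7837198996999518, cn v = -0.6211144168462824, dn v = 0.9736468637192369
m = k² = 0.084679836004
D = 1 − m·sn²u·sn²v = 0.9840666091307021
sn(u+v) = (sn u·cn v·dn v + sn v·cn u·dn u)/D = 0.9789240420435717/0.9840666091307021 = 0.9947741676839608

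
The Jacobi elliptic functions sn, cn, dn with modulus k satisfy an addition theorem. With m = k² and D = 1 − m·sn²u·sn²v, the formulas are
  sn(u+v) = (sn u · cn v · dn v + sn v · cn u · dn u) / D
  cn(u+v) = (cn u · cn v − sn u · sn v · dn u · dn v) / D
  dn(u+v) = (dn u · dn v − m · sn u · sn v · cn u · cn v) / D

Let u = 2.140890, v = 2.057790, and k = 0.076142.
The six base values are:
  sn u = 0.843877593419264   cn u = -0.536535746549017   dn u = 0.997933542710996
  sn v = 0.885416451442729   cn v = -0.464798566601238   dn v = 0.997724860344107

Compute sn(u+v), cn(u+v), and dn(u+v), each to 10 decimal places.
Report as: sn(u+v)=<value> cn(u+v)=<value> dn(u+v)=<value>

sn(u+v)=-0.8682267923 cn(u+v)=-0.4961675495 dn(u+v)=0.9978124388

m = k² = 0.005797604164
D = 1 − m·sn²u·sn²v = 0.9967632985244089
sn(u+v) = (sn u·cn v·dn v + sn v·cn u·dn u)/D = -0.8654166013269182/0.9967632985244089 = -0.8682267922665953
cn(u+v) = (cn u·cn v − sn u·sn v·dn u·dn v)/D = -0.4945616032740771/0.9967632985244089 = -0.4961675495137287
dn(u+v) = (dn u·dn v − m·sn u·sn v·cn u·cn v)/D = 0.994582817794703/0.9967632985244089 = 0.9978124387876903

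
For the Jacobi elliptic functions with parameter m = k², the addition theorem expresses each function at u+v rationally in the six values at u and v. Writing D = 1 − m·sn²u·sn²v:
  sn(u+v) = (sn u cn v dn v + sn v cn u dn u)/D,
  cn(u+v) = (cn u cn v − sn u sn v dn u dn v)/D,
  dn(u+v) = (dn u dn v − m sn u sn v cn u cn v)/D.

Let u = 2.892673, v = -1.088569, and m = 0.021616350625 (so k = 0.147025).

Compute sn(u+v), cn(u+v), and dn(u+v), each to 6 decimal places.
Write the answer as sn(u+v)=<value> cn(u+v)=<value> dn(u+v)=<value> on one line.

sn u = 0.2629125810837437, cn u = -0.9648196591632469, dn u = 0.999252626941268
sn v = -0.8842601391151373, cn v = 0.4669946534726903, dn v = 0.9915128994231208
m = k² = 0.021616350625
D = 1 − m·sn²u·sn²v = 0.9988316708564128
sn(u+v) = (sn u·cn v·dn v + sn v·cn u·dn u)/D = 0.9742506774669353/0.9988316708564128 = 0.9753902543274369
cn(u+v) = (cn u·cn v − sn u·sn v·dn u·dn v)/D = -0.2202278914239317/0.9988316708564128 = -0.2204854910488622
dn(u+v) = (dn u·dn v − m·sn u·sn v·cn u·cn v)/D = 0.9885075804524535/0.9988316708564128 = 0.9896638335515459

sn(u+v)=0.975390 cn(u+v)=-0.220485 dn(u+v)=0.989664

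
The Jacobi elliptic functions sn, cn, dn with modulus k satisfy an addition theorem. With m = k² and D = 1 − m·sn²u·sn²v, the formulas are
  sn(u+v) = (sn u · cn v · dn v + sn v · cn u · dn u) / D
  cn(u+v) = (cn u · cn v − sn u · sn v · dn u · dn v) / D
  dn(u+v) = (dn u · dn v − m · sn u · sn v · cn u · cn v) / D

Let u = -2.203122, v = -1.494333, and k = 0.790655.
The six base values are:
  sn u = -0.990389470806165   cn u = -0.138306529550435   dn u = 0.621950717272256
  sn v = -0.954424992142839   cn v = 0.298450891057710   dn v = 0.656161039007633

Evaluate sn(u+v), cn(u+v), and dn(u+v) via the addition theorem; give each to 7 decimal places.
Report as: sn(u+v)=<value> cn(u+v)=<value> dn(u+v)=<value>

sn(u+v)=-0.2533759 cn(u+v)=-0.9673679 dn(u+v)=0.9797279

m = k² = 0.625135329025
D = 1 − m·sn²u·sn²v = 0.4414401965881814
sn(u+v) = (sn u·cn v·dn v + sn v·cn u·dn u)/D = -0.1118503089548682/0.4414401965881814 = -0.2533759041866618
cn(u+v) = (cn u·cn v − sn u·sn v·dn u·dn v)/D = -0.4270350753164344/0.4414401965881814 = -0.9673678985668232
dn(u+v) = (dn u·dn v − m·sn u·sn v·cn u·cn v)/D = 0.4324912679729705/0.4414401965881814 = 0.9797278800517585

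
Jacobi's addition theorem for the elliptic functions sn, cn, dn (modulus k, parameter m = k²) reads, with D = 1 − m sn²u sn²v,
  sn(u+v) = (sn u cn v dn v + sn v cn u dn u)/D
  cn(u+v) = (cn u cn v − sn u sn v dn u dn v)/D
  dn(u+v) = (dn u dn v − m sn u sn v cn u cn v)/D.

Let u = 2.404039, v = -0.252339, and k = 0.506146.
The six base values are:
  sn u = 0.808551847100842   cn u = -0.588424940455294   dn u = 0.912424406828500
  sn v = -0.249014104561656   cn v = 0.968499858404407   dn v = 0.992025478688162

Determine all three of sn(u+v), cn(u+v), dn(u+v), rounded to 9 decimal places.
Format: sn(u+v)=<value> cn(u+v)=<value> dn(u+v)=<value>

sn(u+v)=0.920086937 cn(u+v)=-0.391714218 dn(u+v)=0.884943542

m = k² = 0.256183773316
D = 1 − m·sn²u·sn²v = 0.9896147905684298
sn(u+v) = (sn u·cn v·dn v + sn v·cn u·dn u)/D = 0.9105316412269133/0.9896147905684298 = 0.9200869367604222
cn(u+v) = (cn u·cn v − sn u·sn v·dn u·dn v)/D = -0.387646184085979/0.9896147905684298 = -0.3917142182801421
dn(u+v) = (dn u·dn v − m·sn u·sn v·cn u·cn v)/D = 0.8757532178206949/0.9896147905684298 = 0.8849435418377959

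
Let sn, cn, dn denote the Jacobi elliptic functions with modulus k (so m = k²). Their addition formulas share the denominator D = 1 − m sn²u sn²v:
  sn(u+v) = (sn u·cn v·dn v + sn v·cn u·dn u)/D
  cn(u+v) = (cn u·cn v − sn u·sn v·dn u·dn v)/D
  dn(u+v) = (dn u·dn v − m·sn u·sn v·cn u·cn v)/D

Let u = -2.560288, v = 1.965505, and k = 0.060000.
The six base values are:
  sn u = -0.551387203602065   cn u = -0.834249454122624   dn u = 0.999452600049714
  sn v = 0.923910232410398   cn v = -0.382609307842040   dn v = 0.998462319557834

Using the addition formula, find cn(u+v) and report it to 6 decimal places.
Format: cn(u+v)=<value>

m = k² = 0.0036
D = 1 − m·sn²u·sn²v = 0.9990657235096361
cn(u+v) = (cn u·cn v − sn u·sn v·dn u·dn v)/D = 0.8275621071829374/0.9990657235096361 = 0.8283360020357614

cn(u+v)=0.828336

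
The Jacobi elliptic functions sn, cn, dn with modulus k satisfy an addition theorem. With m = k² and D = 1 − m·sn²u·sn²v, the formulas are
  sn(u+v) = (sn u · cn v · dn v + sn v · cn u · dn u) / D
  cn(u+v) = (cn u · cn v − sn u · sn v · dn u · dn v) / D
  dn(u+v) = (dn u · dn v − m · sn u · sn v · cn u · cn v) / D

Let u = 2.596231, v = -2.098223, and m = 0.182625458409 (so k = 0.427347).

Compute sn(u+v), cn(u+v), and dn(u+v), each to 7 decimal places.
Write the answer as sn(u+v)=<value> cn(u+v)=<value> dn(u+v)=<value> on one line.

sn(u+v)=0.4745363 cn(u+v)=0.8802359 dn(u+v)=0.9792219

sn u = 0.6411924031660212, cn u = -0.7673801548920734, dn u = 0.9617263725771623
sn v = -0.9184138329722152, cn v = -0.3956210704768945, dn v = 0.9197599434497827
m = k² = 0.182625458409
D = 1 − m·sn²u·sn²v = 0.9366692125278772
sn(u+v) = (sn u·cn v·dn v + sn v·cn u·dn u)/D = 0.4444835554582275/0.9366692125278772 = 0.4745363139017434
cn(u+v) = (cn u·cn v − sn u·sn v·dn u·dn v)/D = 0.8244898923727363/0.9366692125278772 = 0.8802359267767625
dn(u+v) = (dn u·dn v − m·sn u·sn v·cn u·cn v)/D = 0.9172070103074128/0.9366692125278772 = 0.9792219046380953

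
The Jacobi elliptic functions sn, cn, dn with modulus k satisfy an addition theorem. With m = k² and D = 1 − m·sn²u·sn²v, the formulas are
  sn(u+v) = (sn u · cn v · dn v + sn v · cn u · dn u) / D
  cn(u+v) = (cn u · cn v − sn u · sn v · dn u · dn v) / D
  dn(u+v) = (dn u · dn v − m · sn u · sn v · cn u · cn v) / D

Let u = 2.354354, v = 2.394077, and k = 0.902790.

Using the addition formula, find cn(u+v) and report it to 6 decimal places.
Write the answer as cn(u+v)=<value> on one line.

cn(u+v)=-0.986863

sn u = 0.9996491004038147, cn u = -0.02648916876468507, dn u = 0.4307459840662392
sn v = 0.9990486468797576, cn v = -0.04360964535197888, dn v = 0.4318798912835979
m = k² = 0.8150297841
D = 1 − m·sn²u·sn²v = 0.1870910397691715
cn(u+v) = (cn u·cn v − sn u·sn v·dn u·dn v)/D = -0.1846331488549134/0.1870910397691715 = -0.9868625941825401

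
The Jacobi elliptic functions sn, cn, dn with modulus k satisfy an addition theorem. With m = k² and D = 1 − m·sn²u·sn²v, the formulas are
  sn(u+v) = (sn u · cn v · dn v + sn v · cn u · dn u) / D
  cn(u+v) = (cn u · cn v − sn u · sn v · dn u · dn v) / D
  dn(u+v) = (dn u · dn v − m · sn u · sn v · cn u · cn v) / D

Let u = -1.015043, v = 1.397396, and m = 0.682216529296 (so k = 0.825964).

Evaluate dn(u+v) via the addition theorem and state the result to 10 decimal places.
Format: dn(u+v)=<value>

sn u = -0.7951769637145945, cn u = 0.6063774372267148, dn u = 0.7540756725084802
sn v = 0.9266402990167856, cn v = 0.3759491404938735, dn v = 0.6435887073459482
m = k² = 0.682216529296
D = 1 − m·sn²u·sn²v = 0.6295989708355063
dn(u+v) = (dn u·dn v − m·sn u·sn v·cn u·cn v)/D = 0.5999105561476913/0.6295989708355063 = 0.9528455158552481

dn(u+v)=0.9528455159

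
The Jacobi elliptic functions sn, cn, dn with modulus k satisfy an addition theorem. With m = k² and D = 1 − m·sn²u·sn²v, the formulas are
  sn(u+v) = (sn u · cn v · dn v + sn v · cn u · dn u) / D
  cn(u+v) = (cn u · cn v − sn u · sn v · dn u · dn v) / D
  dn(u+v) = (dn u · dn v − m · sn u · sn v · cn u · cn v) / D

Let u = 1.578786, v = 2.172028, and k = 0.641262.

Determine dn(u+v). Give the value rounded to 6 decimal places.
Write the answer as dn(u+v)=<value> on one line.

sn u = 0.9873883991708791, cn u = 0.1583166105712494, dn u = 0.7740089472374029
sn v = 0.9554312594878474, cn v = -0.2952136656617805, dn v = 0.7903297163647004
m = k² = 0.411216952644
D = 1 − m·sn²u·sn²v = 0.6340296143070732
dn(u+v) = (dn u·dn v − m·sn u·sn v·cn u·cn v)/D = 0.6298532575393453/0.6340296143070732 = 0.993412994167012

dn(u+v)=0.993413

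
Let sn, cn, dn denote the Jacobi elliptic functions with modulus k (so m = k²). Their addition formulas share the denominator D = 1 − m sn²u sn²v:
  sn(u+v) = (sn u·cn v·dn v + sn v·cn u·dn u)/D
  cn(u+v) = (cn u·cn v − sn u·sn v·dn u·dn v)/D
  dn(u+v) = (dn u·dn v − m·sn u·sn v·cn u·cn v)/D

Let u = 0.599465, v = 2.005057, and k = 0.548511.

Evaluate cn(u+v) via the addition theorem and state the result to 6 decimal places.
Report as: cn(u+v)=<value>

sn u = 0.5559054202315999, cn u = 0.8312455496164345, dn u = 0.9523778916398978
sn v = 0.9703664531142979, cn v = -0.2416380488879537, dn v = 0.8465830339939476
m = k² = 0.300864317121
D = 1 − m·sn²u·sn²v = 0.9124524397147041
cn(u+v) = (cn u·cn v − sn u·sn v·dn u·dn v)/D = -0.635786730762479/0.9124524397147041 = -0.6967888988945769

cn(u+v)=-0.696789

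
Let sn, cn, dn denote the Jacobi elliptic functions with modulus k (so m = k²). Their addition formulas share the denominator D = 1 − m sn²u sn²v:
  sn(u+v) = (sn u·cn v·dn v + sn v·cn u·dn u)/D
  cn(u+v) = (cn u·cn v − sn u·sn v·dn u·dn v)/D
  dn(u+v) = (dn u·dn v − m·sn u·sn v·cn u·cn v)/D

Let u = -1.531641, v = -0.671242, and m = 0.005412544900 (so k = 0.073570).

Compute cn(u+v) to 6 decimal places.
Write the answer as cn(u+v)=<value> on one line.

cn(u+v)=-0.587896

sn u = -0.9991524088296951, cn u = 0.04116386679865975, dn u = 0.9972946537819711
sn v = -0.6217638187689349, cn v = 0.7832047967612757, dn v = 0.9989532336069773
m = k² = 0.0054125449
D = 1 − m·sn²u·sn²v = 0.9979111084929701
cn(u+v) = (cn u·cn v − sn u·sn v·dn u·dn v)/D = -0.5866678880788516/0.9979111084929701 = -0.5878959389126636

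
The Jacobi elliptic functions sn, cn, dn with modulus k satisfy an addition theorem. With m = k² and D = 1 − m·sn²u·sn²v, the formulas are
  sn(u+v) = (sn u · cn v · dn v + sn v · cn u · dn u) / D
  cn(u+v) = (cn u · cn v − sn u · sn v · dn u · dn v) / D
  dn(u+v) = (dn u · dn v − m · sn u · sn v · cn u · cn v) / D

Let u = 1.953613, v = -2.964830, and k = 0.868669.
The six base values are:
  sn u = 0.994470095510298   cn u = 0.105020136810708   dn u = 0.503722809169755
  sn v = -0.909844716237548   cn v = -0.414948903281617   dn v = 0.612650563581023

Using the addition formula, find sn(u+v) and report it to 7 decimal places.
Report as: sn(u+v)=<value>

m = k² = 0.754585831561
D = 1 − m·sn²u·sn²v = 0.3822302234636167
sn(u+v) = (sn u·cn v·dn v + sn v·cn u·dn u)/D = -0.3009446046473176/0.3822302234636167 = -0.7873385885613088

sn(u+v)=-0.7873386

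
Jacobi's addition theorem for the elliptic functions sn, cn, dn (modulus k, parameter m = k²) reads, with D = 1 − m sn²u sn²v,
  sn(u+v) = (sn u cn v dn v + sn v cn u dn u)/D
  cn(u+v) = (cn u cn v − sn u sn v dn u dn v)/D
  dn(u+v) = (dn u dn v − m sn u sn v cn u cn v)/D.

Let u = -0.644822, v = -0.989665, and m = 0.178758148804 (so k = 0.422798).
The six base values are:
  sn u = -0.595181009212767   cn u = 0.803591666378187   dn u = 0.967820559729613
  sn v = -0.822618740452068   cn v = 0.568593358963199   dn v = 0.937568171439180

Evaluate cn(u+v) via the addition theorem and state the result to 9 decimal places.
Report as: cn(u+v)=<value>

cn(u+v)=0.013214814

m = k² = 0.178758148804
D = 1 − m·sn²u·sn²v = 0.9571489786499276
cn(u+v) = (cn u·cn v − sn u·sn v·dn u·dn v)/D = 0.0126485461173749/0.9571489786499276 = 0.01321481441187542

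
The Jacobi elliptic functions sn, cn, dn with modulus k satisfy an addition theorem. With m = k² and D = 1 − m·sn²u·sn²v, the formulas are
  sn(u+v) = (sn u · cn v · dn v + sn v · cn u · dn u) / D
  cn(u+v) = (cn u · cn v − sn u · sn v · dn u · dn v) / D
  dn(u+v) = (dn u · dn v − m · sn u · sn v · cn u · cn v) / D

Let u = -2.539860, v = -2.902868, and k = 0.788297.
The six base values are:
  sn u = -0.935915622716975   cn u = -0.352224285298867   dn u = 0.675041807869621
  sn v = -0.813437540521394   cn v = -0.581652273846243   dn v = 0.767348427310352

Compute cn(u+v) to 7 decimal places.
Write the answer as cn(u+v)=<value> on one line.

m = k² = 0.621412160209
D = 1 − m·sn²u·sn²v = 0.6398349525999513
cn(u+v) = (cn u·cn v − sn u·sn v·dn u·dn v)/D = -0.1894800697384849/0.6398349525999513 = -0.296138979229781

cn(u+v)=-0.2961390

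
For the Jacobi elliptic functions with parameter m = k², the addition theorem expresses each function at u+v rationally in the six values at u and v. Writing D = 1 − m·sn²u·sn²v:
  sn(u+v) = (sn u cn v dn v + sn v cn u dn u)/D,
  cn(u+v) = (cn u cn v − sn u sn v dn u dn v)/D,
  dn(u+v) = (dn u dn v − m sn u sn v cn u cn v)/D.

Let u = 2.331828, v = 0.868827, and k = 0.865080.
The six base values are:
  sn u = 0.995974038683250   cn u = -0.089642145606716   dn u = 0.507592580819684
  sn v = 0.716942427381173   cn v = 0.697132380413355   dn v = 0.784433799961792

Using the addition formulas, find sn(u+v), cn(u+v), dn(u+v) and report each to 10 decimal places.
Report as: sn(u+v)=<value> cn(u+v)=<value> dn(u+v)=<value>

m = k² = 0.7483634064
D = 1 − m·sn²u·sn²v = 0.6184274334100729
sn(u+v) = (sn u·cn v·dn v + sn v·cn u·dn u)/D = 0.5120304977074952/0.6184274334100729 = 0.8279556663327596
cn(u+v) = (cn u·cn v − sn u·sn v·dn u·dn v)/D = -0.346810120687942/0.6184274334100729 = -0.5607935579047571
dn(u+v) = (dn u·dn v − m·sn u·sn v·cn u·cn v)/D = 0.4315670767814445/0.6184274334100729 = 0.6978459451608395

sn(u+v)=0.8279556663 cn(u+v)=-0.5607935579 dn(u+v)=0.6978459452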